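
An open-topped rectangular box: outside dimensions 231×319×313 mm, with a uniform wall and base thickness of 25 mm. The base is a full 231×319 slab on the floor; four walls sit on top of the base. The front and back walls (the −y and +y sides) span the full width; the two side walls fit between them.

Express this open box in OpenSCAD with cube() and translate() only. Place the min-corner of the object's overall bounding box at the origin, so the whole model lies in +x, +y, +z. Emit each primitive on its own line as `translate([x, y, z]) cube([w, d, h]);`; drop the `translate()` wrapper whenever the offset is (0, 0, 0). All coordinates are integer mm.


cube([231, 319, 25]);
translate([0, 0, 25]) cube([231, 25, 288]);
translate([0, 294, 25]) cube([231, 25, 288]);
translate([0, 25, 25]) cube([25, 269, 288]);
translate([206, 25, 25]) cube([25, 269, 288]);


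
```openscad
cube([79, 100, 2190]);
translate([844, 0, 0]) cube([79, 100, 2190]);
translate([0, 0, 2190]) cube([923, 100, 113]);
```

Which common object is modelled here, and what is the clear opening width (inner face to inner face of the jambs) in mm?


A door frame. The clear opening width is 765 mm.

Two 2190 mm tall posts with a header on top — a door frame. The left jamb is 79 mm wide at x = 0; the right jamb starts at x = 844. The clear opening is 844 − 79 = 765 mm.


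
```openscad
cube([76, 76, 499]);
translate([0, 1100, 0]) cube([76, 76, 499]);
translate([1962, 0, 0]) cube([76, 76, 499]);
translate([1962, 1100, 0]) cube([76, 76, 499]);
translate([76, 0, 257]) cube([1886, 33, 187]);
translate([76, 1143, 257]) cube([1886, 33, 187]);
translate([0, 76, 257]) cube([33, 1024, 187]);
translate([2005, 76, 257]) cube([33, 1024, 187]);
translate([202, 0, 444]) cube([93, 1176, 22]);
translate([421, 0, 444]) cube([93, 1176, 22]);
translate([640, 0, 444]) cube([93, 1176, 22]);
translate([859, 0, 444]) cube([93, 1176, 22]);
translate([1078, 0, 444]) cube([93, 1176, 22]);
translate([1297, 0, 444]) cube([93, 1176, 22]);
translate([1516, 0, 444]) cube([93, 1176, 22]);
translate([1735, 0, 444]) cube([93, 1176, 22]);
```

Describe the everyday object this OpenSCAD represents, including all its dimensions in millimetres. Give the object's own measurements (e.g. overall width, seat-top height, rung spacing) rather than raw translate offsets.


A bed frame 2038 mm long (x) by 1176 mm wide (y). Four 76×76 mm corner posts, 499 mm tall, at the corners of the footprint. Four rails of 33 mm thickness and 187 mm height run between adjacent posts with their undersides at z = 257 mm, their outer faces flush with the outside of the frame (the two x-running rails run between the posts' inner faces; the two y-running rails run between the posts' inner faces). 8 slats, each 93 mm wide (x) and 22 mm thick, lie across the top of the two x-running rails, running the full 1176 mm width of the frame in y; along x they sit between the end posts with a 126 mm gap after the −x posts and between neighbouring slats, leaving 134 mm before the +x posts.


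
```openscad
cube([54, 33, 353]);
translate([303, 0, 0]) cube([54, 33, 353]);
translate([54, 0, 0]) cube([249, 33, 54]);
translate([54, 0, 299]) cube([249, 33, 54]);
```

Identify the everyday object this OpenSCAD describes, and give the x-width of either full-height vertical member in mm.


A picture frame. The border width is 54 mm.

Four thin pieces enclosing a rectangular opening — a picture frame. The two full-height stiles are 353 mm tall; the top rail sits at z = 299 and is 54 mm tall, so the border above the opening is 353 − 299 = 54 mm, matching the stile x-width.


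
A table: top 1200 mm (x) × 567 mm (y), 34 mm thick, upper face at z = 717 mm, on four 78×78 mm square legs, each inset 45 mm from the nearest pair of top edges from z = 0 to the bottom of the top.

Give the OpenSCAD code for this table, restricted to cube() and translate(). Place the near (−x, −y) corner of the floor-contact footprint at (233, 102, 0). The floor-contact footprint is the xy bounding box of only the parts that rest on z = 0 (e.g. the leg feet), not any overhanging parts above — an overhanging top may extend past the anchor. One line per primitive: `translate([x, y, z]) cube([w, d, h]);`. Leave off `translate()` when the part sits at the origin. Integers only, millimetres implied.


// leg_h = 717 - 34 = 683
translate([188, 57, 683]) cube([1200, 567, 34]);
translate([233, 102, 0]) cube([78, 78, 683]);
translate([1265, 102, 0]) cube([78, 78, 683]);
translate([233, 501, 0]) cube([78, 78, 683]);
translate([1265, 501, 0]) cube([78, 78, 683]);


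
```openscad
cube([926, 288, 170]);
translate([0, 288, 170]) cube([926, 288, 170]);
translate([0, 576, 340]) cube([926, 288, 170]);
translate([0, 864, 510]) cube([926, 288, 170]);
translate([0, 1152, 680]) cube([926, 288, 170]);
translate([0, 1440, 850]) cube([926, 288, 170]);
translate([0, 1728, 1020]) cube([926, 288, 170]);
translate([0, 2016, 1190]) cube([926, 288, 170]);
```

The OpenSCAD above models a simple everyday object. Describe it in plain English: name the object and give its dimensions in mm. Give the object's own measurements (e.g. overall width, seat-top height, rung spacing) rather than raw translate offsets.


A straight staircase of 8 solid steps. Each step is 926 mm wide (x), 288 mm deep (y, the going) and 170 mm tall (the rise). The first step rests on the floor; each subsequent step sits one going further in +y and one rise higher in +z, directly behind and above the previous step with no overlap.


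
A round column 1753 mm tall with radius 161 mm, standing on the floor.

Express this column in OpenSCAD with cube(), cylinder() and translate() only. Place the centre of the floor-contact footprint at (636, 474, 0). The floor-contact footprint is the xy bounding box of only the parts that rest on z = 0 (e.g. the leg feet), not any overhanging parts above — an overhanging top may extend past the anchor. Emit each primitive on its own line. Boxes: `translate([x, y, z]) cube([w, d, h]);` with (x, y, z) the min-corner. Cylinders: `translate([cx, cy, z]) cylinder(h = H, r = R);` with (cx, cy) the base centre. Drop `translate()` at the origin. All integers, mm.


translate([636, 474, 0]) cylinder(h = 1753, r = 161);


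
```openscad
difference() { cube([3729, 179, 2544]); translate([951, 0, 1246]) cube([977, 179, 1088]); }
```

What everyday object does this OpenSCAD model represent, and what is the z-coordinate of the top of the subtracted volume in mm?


A wall with a window opening. The window head height is 2334 mm.

A wall with a rectangular opening subtracted — a window. Sill at z = 1246, opening 1088 mm tall, so the head is at 1246 + 1088 = 2334 mm.


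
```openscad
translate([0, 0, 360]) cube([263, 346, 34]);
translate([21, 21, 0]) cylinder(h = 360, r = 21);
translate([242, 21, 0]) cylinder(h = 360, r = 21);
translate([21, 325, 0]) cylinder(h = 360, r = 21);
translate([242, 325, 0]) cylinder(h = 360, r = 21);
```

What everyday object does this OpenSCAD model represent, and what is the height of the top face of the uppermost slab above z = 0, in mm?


A stool. The seat height is 394 mm.

A 263×346×34 slab at z = 360 on four corner cylinders — a stool. The seat top is 360 + 34 = 394 mm.


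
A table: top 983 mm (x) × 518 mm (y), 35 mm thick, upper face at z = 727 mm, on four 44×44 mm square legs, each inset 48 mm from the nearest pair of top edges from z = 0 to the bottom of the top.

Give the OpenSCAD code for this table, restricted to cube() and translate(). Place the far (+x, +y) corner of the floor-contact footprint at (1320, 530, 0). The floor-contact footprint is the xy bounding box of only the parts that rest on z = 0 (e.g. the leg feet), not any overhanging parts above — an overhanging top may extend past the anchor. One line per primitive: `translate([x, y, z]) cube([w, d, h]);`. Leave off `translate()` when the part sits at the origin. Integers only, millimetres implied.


translate([385, 60, 692]) cube([983, 518, 35]);
translate([433, 108, 0]) cube([44, 44, 692]);
translate([1276, 108, 0]) cube([44, 44, 692]);
translate([433, 486, 0]) cube([44, 44, 692]);
translate([1276, 486, 0]) cube([44, 44, 692]);


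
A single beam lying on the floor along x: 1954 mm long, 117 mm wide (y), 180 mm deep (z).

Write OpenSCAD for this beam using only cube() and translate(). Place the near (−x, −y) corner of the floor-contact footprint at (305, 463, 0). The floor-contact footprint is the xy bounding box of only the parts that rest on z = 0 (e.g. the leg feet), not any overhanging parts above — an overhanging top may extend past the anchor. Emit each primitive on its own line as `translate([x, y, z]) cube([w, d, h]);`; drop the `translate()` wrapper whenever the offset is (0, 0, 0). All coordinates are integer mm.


translate([305, 463, 0]) cube([1954, 117, 180]);


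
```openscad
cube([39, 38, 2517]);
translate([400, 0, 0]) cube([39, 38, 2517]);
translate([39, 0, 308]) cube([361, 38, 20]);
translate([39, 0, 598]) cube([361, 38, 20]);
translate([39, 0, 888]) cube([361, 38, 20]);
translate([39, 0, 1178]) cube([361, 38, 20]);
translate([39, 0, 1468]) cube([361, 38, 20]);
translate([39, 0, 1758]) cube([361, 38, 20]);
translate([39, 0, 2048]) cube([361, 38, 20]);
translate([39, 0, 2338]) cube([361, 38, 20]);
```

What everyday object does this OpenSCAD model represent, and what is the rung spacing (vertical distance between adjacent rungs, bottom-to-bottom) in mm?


A ladder. The rung spacing is 290 mm.

Two tall 39×38 posts with 8 short bars between them — a ladder. Adjacent rungs sit at z = 308 and z = 598, so the spacing is 598 − 308 = 290 mm.


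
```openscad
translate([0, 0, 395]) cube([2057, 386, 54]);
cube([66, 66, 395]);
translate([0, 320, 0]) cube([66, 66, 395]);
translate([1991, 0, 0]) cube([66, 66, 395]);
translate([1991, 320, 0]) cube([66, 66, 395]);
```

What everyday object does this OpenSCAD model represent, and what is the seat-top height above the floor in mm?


A bench. The seat-top height is 449 mm.

A long slab on four corner posts — a bench. The slab sits at z = 395 with thickness 54, so the top is 395 + 54 = 449 mm.


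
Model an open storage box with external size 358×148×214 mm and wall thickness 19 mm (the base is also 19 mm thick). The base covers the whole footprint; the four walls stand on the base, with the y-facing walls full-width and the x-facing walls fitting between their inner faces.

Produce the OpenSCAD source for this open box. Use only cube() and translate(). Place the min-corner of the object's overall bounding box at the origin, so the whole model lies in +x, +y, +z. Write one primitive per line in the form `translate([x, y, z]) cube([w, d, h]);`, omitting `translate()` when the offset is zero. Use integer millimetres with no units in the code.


cube([358, 148, 19]);
translate([0, 0, 19]) cube([358, 19, 195]);
translate([0, 129, 19]) cube([358, 19, 195]);
translate([0, 19, 19]) cube([19, 110, 195]);
translate([339, 19, 19]) cube([19, 110, 195]);


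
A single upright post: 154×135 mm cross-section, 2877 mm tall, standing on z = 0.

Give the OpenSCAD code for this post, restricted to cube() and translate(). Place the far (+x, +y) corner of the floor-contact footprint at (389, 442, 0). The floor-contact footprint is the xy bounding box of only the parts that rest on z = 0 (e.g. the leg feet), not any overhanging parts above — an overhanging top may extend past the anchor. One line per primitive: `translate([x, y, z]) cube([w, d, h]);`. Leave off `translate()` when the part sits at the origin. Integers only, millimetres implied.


translate([235, 307, 0]) cube([154, 135, 2877]);


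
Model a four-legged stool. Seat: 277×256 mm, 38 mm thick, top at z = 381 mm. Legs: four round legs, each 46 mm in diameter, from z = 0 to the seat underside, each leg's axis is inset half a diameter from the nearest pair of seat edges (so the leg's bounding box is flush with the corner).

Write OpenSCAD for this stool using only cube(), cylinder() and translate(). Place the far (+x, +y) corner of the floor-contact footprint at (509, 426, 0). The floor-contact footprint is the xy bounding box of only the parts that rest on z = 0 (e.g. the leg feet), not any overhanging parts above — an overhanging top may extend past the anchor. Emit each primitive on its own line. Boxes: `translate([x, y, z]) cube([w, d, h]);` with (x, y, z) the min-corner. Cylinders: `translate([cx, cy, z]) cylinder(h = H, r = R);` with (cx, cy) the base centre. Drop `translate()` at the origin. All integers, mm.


translate([232, 170, 343]) cube([277, 256, 38]);
translate([255, 193, 0]) cylinder(h = 343, r = 23);
translate([486, 193, 0]) cylinder(h = 343, r = 23);
translate([255, 403, 0]) cylinder(h = 343, r = 23);
translate([486, 403, 0]) cylinder(h = 343, r = 23);


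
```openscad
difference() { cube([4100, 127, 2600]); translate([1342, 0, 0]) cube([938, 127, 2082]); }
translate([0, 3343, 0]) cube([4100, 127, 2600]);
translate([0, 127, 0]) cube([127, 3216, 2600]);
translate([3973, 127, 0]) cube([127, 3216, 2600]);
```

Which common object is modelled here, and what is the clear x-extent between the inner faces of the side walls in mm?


A single room. The interior width is 3846 mm.

Four walls enclosing a rectangle with a door in the front wall — a room. Outside width 4100 minus two 127 mm walls gives 3846 mm.


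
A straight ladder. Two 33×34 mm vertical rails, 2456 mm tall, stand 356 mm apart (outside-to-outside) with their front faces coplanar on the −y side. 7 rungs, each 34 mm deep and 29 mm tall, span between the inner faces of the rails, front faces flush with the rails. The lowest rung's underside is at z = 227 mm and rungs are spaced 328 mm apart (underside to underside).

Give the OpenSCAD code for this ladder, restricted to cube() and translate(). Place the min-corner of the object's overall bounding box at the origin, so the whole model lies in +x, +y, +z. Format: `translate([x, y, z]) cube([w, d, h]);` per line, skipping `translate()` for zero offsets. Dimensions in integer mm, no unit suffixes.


cube([33, 34, 2456]);
translate([323, 0, 0]) cube([33, 34, 2456]);
translate([33, 0, 227]) cube([290, 34, 29]);
translate([33, 0, 555]) cube([290, 34, 29]);
translate([33, 0, 883]) cube([290, 34, 29]);
translate([33, 0, 1211]) cube([290, 34, 29]);
translate([33, 0, 1539]) cube([290, 34, 29]);
translate([33, 0, 1867]) cube([290, 34, 29]);
translate([33, 0, 2195]) cube([290, 34, 29]);


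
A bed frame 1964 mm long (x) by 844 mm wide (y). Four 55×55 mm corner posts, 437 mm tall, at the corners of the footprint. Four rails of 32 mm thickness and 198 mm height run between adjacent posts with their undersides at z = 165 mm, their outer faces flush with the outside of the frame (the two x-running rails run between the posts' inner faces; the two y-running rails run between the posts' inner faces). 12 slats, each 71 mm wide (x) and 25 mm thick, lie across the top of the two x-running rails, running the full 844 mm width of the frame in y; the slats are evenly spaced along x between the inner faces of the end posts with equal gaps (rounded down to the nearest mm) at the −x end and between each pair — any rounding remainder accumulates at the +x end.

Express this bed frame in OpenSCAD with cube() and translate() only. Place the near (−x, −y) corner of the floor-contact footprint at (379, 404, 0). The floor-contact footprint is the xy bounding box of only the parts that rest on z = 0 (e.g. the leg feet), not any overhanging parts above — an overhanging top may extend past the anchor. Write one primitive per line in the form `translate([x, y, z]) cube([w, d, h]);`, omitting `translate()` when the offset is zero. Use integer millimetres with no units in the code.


translate([379, 404, 0]) cube([55, 55, 437]);
translate([379, 1193, 0]) cube([55, 55, 437]);
translate([2288, 404, 0]) cube([55, 55, 437]);
translate([2288, 1193, 0]) cube([55, 55, 437]);
translate([434, 404, 165]) cube([1854, 32, 198]);
translate([434, 1216, 165]) cube([1854, 32, 198]);
translate([379, 459, 165]) cube([32, 734, 198]);
translate([2311, 459, 165]) cube([32, 734, 198]);
translate([511, 404, 363]) cube([71, 844, 25]);
translate([659, 404, 363]) cube([71, 844, 25]);
translate([807, 404, 363]) cube([71, 844, 25]);
translate([955, 404, 363]) cube([71, 844, 25]);
translate([1103, 404, 363]) cube([71, 844, 25]);
translate([1251, 404, 363]) cube([71, 844, 25]);
translate([1399, 404, 363]) cube([71, 844, 25]);
translate([1547, 404, 363]) cube([71, 844, 25]);
translate([1695, 404, 363]) cube([71, 844, 25]);
translate([1843, 404, 363]) cube([71, 844, 25]);
translate([1991, 404, 363]) cube([71, 844, 25]);
translate([2139, 404, 363]) cube([71, 844, 25]);


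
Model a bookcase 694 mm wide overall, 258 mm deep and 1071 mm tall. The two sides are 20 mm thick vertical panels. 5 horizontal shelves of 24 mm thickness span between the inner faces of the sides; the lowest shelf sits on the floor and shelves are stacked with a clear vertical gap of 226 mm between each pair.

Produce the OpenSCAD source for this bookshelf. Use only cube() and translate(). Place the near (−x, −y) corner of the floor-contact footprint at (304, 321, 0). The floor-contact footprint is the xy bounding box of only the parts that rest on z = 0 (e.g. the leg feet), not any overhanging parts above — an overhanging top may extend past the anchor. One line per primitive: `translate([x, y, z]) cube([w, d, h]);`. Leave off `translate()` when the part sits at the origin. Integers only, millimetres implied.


translate([304, 321, 0]) cube([20, 258, 1071]);
translate([978, 321, 0]) cube([20, 258, 1071]);
translate([324, 321, 0]) cube([654, 258, 24]);
translate([324, 321, 250]) cube([654, 258, 24]);
translate([324, 321, 500]) cube([654, 258, 24]);
translate([324, 321, 750]) cube([654, 258, 24]);
translate([324, 321, 1000]) cube([654, 258, 24]);


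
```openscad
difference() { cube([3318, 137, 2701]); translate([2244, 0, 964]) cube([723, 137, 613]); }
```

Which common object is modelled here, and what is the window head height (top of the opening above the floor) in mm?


A wall with a window opening. The window head height is 1577 mm.

A wall with a rectangular opening subtracted — a window. Sill at z = 964, opening 613 mm tall, so the head is at 964 + 613 = 1577 mm.


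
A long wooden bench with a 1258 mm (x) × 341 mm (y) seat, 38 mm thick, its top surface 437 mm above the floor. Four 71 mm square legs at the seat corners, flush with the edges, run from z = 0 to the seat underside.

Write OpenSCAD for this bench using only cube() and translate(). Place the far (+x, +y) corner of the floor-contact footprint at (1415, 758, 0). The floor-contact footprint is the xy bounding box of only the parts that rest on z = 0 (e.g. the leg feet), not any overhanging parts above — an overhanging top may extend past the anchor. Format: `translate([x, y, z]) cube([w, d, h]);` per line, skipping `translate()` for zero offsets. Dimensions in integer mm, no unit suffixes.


translate([157, 417, 399]) cube([1258, 341, 38]);
translate([157, 417, 0]) cube([71, 71, 399]);
translate([157, 687, 0]) cube([71, 71, 399]);
translate([1344, 417, 0]) cube([71, 71, 399]);
translate([1344, 687, 0]) cube([71, 71, 399]);


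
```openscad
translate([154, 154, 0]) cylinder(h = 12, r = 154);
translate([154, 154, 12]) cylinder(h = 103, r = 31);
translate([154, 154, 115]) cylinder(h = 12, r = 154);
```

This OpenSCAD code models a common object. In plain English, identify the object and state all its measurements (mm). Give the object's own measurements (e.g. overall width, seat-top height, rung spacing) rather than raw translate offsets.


A spool: two coaxial disc flanges of radius 154 mm and thickness 12 mm, joined by a core cylinder of radius 31 mm and height 103 mm. The lower flange rests on z = 0 and the three cylinders share a vertical axis.


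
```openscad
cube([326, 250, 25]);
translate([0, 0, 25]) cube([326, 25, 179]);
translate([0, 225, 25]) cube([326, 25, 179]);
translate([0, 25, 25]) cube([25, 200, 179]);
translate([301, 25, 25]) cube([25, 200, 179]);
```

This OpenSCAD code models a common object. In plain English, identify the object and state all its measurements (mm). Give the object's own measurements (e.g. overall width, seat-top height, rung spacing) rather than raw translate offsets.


An open-topped rectangular box: outside dimensions 326×250×204 mm, with a uniform wall and base thickness of 25 mm. The base is a full 326×250 slab on the floor; four walls sit on top of the base. The front and back walls (the −y and +y sides) span the full width; the two side walls fit between them.


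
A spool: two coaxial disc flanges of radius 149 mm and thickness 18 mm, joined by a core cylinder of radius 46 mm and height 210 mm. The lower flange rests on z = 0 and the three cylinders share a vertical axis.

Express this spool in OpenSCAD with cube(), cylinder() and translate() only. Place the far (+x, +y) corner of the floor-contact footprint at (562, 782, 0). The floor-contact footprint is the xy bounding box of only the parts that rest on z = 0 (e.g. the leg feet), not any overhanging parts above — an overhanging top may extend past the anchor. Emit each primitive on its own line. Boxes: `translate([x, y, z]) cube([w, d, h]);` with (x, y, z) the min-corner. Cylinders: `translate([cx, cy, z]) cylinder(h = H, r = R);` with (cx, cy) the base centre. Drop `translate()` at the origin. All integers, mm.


translate([413, 633, 0]) cylinder(h = 18, r = 149);
translate([413, 633, 18]) cylinder(h = 210, r = 46);
translate([413, 633, 228]) cylinder(h = 18, r = 149);


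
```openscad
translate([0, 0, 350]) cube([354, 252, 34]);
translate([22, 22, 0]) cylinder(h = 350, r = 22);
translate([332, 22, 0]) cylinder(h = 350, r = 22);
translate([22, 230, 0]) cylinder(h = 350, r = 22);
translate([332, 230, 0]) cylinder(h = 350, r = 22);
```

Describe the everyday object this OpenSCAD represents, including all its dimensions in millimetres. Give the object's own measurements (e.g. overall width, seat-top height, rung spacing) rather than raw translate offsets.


A four-legged stool. The seat is a 354×252×34 mm slab whose top surface is at z = 384 mm; four round legs, each 44 mm in diameter, run from the floor (z = 0) to the underside of the seat, each leg's axis is inset half a diameter from the nearest pair of seat edges (so the leg's bounding box is flush with the corner).


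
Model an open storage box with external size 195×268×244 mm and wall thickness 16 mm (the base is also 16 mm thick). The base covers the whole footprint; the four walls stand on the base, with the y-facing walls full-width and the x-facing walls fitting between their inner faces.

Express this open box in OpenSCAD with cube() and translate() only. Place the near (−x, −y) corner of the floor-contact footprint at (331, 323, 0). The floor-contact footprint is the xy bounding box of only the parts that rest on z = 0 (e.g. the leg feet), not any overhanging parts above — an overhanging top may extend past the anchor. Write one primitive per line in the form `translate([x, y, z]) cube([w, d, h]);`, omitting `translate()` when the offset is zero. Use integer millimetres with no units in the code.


translate([331, 323, 0]) cube([195, 268, 16]);
translate([331, 323, 16]) cube([195, 16, 228]);
translate([331, 575, 16]) cube([195, 16, 228]);
translate([331, 339, 16]) cube([16, 236, 228]);
translate([510, 339, 16]) cube([16, 236, 228]);


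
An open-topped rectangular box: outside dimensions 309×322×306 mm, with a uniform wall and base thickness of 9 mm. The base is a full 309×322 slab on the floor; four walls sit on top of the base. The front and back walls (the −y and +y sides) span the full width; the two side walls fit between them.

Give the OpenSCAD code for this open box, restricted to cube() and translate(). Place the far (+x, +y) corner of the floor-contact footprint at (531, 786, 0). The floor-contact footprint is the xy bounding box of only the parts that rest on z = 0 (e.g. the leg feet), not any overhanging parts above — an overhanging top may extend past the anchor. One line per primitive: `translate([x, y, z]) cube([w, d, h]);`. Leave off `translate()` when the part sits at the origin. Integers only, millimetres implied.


translate([222, 464, 0]) cube([309, 322, 9]);
translate([222, 464, 9]) cube([309, 9, 297]);
translate([222, 777, 9]) cube([309, 9, 297]);
translate([222, 473, 9]) cube([9, 304, 297]);
translate([522, 473, 9]) cube([9, 304, 297]);


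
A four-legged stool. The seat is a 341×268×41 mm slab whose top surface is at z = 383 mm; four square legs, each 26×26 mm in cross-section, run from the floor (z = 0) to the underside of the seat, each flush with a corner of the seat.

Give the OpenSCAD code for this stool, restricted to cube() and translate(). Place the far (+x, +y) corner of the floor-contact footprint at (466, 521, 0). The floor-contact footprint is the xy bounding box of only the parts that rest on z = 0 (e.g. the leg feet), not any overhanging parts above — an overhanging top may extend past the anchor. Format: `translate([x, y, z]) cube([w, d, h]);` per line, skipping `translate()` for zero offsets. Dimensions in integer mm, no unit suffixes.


translate([125, 253, 342]) cube([341, 268, 41]);
translate([125, 253, 0]) cube([26, 26, 342]);
translate([440, 253, 0]) cube([26, 26, 342]);
translate([125, 495, 0]) cube([26, 26, 342]);
translate([440, 495, 0]) cube([26, 26, 342]);


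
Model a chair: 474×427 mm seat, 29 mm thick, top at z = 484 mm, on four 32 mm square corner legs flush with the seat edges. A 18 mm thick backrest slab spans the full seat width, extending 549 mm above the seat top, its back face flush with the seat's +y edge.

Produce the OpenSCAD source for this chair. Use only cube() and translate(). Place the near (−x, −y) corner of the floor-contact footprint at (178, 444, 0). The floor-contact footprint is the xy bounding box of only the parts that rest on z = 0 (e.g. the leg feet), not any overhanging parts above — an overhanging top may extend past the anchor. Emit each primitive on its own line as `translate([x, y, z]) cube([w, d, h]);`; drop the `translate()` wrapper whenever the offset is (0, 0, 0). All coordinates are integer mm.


translate([178, 444, 455]) cube([474, 427, 29]);
translate([178, 444, 0]) cube([32, 32, 455]);
translate([620, 444, 0]) cube([32, 32, 455]);
translate([178, 839, 0]) cube([32, 32, 455]);
translate([620, 839, 0]) cube([32, 32, 455]);
translate([178, 853, 484]) cube([474, 18, 549]);


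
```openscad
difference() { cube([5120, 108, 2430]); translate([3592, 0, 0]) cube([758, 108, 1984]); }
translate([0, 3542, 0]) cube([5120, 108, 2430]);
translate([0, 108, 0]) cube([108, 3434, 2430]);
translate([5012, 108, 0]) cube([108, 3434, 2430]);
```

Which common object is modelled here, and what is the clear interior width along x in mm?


A single room. The interior width is 4904 mm.

Four walls enclosing a rectangle with a door in the front wall — a room. Outside width 5120 minus two 108 mm walls gives 4904 mm.


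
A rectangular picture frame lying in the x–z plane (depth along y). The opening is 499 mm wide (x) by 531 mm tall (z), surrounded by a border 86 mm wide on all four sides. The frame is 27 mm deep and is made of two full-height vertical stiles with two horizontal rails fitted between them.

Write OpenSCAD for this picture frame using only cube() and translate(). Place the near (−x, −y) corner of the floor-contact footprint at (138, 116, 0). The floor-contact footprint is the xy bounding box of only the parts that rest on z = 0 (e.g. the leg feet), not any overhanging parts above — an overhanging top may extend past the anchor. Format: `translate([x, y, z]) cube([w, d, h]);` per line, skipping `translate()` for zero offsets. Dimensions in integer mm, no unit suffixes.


translate([138, 116, 0]) cube([86, 27, 703]);
translate([723, 116, 0]) cube([86, 27, 703]);
translate([224, 116, 0]) cube([499, 27, 86]);
translate([224, 116, 617]) cube([499, 27, 86]);


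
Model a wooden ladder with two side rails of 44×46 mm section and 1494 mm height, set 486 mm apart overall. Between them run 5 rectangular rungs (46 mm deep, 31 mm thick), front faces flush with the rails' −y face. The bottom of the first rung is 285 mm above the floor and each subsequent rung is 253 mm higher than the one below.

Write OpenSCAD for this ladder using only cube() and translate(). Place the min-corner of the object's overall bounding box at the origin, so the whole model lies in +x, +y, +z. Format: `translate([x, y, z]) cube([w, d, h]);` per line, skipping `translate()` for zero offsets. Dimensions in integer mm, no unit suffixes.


cube([44, 46, 1494]);
translate([442, 0, 0]) cube([44, 46, 1494]);
translate([44, 0, 285]) cube([398, 46, 31]);
translate([44, 0, 538]) cube([398, 46, 31]);
translate([44, 0, 791]) cube([398, 46, 31]);
translate([44, 0, 1044]) cube([398, 46, 31]);
translate([44, 0, 1297]) cube([398, 46, 31]);


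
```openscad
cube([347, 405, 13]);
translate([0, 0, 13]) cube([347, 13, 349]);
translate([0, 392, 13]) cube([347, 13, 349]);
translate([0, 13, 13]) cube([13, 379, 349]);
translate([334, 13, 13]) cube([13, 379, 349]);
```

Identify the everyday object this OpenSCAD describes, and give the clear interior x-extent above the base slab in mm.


An open box. The internal width is 321 mm.

A 347×405 base slab with four walls standing on it — an open box. The base is 347 mm wide and the walls are 13 mm thick, so the internal width is 347 − 2 × 13 = 321 mm.


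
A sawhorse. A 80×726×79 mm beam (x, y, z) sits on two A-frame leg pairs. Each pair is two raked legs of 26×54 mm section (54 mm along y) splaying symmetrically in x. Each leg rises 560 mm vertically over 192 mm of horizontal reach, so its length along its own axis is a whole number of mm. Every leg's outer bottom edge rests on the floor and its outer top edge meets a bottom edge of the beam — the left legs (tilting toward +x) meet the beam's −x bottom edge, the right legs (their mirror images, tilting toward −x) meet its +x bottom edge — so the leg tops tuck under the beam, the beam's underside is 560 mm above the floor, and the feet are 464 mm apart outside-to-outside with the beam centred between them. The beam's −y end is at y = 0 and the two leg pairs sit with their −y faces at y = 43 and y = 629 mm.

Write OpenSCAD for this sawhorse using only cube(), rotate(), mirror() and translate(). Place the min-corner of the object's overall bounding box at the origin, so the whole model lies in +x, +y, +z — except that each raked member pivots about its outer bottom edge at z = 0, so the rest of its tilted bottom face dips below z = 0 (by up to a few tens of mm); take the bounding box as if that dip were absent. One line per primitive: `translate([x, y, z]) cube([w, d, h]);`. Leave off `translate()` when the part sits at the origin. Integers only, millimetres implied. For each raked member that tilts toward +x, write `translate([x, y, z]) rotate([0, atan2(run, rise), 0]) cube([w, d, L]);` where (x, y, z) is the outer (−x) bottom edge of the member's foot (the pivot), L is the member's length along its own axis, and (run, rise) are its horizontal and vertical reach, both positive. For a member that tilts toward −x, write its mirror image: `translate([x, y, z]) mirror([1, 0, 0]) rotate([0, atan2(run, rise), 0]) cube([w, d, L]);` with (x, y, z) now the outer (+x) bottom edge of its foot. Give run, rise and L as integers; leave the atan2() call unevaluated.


translate([192, 0, 560]) cube([80, 726, 79]);
translate([0, 43, 0]) rotate([0, atan2(192, 560), 0]) cube([26, 54, 592]);
translate([464, 43, 0]) mirror([1, 0, 0]) rotate([0, atan2(192, 560), 0]) cube([26, 54, 592]);
translate([0, 629, 0]) rotate([0, atan2(192, 560), 0]) cube([26, 54, 592]);
translate([464, 629, 0]) mirror([1, 0, 0]) rotate([0, atan2(192, 560), 0]) cube([26, 54, 592]);


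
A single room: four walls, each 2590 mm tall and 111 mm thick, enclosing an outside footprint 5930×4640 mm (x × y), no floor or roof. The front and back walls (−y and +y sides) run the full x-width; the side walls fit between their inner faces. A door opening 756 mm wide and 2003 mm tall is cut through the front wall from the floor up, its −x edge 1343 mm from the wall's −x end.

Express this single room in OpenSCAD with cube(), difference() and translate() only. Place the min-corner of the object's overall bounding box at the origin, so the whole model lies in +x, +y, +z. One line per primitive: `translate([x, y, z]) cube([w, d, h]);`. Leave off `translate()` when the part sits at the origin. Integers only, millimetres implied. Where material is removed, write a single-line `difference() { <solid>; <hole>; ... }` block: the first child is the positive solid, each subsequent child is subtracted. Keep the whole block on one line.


difference() { cube([5930, 111, 2590]); translate([1343, 0, 0]) cube([756, 111, 2003]); }
translate([0, 4529, 0]) cube([5930, 111, 2590]);
translate([0, 111, 0]) cube([111, 4418, 2590]);
translate([5819, 111, 0]) cube([111, 4418, 2590]);


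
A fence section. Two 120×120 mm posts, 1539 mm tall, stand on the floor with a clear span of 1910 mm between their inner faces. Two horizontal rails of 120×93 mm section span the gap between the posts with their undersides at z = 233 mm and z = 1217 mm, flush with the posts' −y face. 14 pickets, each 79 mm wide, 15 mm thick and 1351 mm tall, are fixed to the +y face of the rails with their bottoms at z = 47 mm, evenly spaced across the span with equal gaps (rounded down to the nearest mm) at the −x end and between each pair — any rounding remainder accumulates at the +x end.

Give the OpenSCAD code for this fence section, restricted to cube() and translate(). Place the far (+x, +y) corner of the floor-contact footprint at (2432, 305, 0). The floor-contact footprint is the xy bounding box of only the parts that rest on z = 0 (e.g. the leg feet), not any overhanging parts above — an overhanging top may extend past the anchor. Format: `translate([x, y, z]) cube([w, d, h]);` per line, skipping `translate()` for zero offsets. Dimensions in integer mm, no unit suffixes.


translate([282, 185, 0]) cube([120, 120, 1539]);
translate([2312, 185, 0]) cube([120, 120, 1539]);
translate([402, 185, 233]) cube([1910, 120, 93]);
translate([402, 185, 1217]) cube([1910, 120, 93]);
translate([455, 305, 47]) cube([79, 15, 1351]);
translate([587, 305, 47]) cube([79, 15, 1351]);
translate([719, 305, 47]) cube([79, 15, 1351]);
translate([851, 305, 47]) cube([79, 15, 1351]);
translate([983, 305, 47]) cube([79, 15, 1351]);
translate([1115, 305, 47]) cube([79, 15, 1351]);
translate([1247, 305, 47]) cube([79, 15, 1351]);
translate([1379, 305, 47]) cube([79, 15, 1351]);
translate([1511, 305, 47]) cube([79, 15, 1351]);
translate([1643, 305, 47]) cube([79, 15, 1351]);
translate([1775, 305, 47]) cube([79, 15, 1351]);
translate([1907, 305, 47]) cube([79, 15, 1351]);
translate([2039, 305, 47]) cube([79, 15, 1351]);
translate([2171, 305, 47]) cube([79, 15, 1351]);


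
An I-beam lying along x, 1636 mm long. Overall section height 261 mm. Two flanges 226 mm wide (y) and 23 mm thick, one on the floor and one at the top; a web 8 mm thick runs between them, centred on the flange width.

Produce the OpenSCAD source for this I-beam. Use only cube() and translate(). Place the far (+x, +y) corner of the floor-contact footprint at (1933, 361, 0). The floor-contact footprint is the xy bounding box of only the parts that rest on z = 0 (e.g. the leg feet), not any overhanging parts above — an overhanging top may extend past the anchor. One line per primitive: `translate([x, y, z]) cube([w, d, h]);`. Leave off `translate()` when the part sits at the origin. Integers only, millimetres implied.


translate([297, 135, 0]) cube([1636, 226, 23]);
translate([297, 244, 23]) cube([1636, 8, 215]);
translate([297, 135, 238]) cube([1636, 226, 23]);


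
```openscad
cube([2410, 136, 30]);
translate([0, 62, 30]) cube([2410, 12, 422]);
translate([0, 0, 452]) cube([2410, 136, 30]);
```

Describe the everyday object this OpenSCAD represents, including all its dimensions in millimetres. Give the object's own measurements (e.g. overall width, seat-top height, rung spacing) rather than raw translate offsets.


An I-beam lying along x, 2410 mm long. Overall section height 482 mm. Two flanges 136 mm wide (y) and 30 mm thick, one on the floor and one at the top; a web 12 mm thick runs between them, centred on the flange width.


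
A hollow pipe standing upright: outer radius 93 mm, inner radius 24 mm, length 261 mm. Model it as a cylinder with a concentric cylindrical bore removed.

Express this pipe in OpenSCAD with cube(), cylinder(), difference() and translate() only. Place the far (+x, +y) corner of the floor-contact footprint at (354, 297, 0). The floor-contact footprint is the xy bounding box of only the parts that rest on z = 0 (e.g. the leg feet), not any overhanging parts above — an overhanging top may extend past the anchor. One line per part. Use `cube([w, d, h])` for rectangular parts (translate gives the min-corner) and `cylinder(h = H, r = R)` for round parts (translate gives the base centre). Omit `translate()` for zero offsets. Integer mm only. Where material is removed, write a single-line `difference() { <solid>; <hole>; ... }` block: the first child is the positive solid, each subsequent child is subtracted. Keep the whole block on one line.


difference() { translate([261, 204, 0]) cylinder(h = 261, r = 93); translate([261, 204, 0]) cylinder(h = 261, r = 24); }


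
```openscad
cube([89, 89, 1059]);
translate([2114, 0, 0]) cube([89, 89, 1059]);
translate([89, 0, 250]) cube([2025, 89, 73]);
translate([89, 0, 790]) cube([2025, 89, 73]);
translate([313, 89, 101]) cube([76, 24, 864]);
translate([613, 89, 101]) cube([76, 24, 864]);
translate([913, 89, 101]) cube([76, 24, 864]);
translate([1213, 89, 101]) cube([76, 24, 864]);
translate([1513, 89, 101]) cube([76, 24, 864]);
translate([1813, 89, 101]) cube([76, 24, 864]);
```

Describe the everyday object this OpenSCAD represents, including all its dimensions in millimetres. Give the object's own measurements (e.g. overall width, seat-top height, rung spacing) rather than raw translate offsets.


A fence section. Two 89×89 mm posts, 1059 mm tall, stand on the floor with a clear span of 2025 mm between their inner faces. Two horizontal rails of 89×73 mm section span the gap between the posts with their undersides at z = 250 mm and z = 790 mm, flush with the posts' −y face. 6 pickets, each 76 mm wide, 24 mm thick and 864 mm tall, are fixed to the +y face of the rails with their bottoms at z = 101 mm, spaced across the span with a 224 mm gap after the −x post and between neighbouring pickets, with 225 mm left before the +x post.


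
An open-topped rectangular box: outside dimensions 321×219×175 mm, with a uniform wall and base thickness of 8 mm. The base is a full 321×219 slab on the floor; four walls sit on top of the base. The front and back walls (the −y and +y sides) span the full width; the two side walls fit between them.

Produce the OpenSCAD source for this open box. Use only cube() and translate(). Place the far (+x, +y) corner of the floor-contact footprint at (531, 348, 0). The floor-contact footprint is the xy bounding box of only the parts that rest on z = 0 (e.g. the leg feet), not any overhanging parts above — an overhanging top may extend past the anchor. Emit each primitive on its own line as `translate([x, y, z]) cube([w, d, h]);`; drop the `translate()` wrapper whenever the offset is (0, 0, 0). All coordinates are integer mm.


translate([210, 129, 0]) cube([321, 219, 8]);
translate([210, 129, 8]) cube([321, 8, 167]);
translate([210, 340, 8]) cube([321, 8, 167]);
translate([210, 137, 8]) cube([8, 203, 167]);
translate([523, 137, 8]) cube([8, 203, 167]);


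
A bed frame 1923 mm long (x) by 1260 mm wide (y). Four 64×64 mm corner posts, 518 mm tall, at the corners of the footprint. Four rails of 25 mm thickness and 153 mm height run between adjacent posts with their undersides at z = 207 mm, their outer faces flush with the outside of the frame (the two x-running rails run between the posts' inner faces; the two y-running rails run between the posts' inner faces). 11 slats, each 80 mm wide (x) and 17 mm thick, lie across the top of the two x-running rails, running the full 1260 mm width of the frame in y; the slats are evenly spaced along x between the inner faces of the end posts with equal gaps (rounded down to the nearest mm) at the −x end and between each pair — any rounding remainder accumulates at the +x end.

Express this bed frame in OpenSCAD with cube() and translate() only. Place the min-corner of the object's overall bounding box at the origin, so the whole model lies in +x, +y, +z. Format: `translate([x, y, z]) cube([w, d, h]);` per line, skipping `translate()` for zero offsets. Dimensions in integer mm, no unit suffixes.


// slat z = rail_z + rail_h = 207 + 153 = 360
// slat gap = ⌊(1795 − 11·80) / 12⌋ = 76
cube([64, 64, 518]);
translate([0, 1196, 0]) cube([64, 64, 518]);
translate([1859, 0, 0]) cube([64, 64, 518]);
translate([1859, 1196, 0]) cube([64, 64, 518]);
translate([64, 0, 207]) cube([1795, 25, 153]);
translate([64, 1235, 207]) cube([1795, 25, 153]);
translate([0, 64, 207]) cube([25, 1132, 153]);
translate([1898, 64, 207]) cube([25, 1132, 153]);
translate([140, 0, 360]) cube([80, 1260, 17]);
translate([296, 0, 360]) cube([80, 1260, 17]);
translate([452, 0, 360]) cube([80, 1260, 17]);
translate([608, 0, 360]) cube([80, 1260, 17]);
translate([764, 0, 360]) cube([80, 1260, 17]);
translate([920, 0, 360]) cube([80, 1260, 17]);
translate([1076, 0, 360]) cube([80, 1260, 17]);
translate([1232, 0, 360]) cube([80, 1260, 17]);
translate([1388, 0, 360]) cube([80, 1260, 17]);
translate([1544, 0, 360]) cube([80, 1260, 17]);
translate([1700, 0, 360]) cube([80, 1260, 17]);
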